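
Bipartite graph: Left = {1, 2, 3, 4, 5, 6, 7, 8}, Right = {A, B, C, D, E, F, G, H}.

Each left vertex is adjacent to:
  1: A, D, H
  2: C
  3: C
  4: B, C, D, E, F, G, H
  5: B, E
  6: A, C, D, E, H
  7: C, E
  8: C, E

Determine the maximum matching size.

A valid assignment of size 6: 1–D, 2–C, 4–G, 5–B, 6–A, 7–E.
The set {2, 3, 7, 8} has only 2 neighbours ({C, E}), so by Hall's theorem at most 6 of the 8 left vertices can be matched.

6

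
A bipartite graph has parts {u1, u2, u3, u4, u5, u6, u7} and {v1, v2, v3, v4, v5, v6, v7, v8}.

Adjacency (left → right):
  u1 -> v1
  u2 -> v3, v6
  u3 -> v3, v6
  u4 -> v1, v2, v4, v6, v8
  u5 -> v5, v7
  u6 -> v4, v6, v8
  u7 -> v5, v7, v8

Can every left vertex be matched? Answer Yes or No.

A valid assignment of size 7: u1-v1, u2-v3, u3-v6, u4-v2, u5-v5, u6-v4, u7-v7.
Every left vertex is matched, so this matching saturates all of them.

Yes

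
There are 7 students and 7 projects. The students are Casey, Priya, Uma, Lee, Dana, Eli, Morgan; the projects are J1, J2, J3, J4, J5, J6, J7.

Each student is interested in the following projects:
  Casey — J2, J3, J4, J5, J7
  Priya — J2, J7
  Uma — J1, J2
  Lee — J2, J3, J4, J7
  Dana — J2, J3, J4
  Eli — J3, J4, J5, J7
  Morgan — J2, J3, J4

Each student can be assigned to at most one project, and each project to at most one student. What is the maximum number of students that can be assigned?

One maximum matching: Casey-J5, Priya-J7, Uma-J1, Lee-J4, Dana-J2, Eli-J3.
The set {Casey, Priya, Lee, Dana, Eli, Morgan} has only 5 neighbours ({J2, J3, J4, J5, J7}), so by Hall's theorem at most 6 of the 7 students can be matched.

6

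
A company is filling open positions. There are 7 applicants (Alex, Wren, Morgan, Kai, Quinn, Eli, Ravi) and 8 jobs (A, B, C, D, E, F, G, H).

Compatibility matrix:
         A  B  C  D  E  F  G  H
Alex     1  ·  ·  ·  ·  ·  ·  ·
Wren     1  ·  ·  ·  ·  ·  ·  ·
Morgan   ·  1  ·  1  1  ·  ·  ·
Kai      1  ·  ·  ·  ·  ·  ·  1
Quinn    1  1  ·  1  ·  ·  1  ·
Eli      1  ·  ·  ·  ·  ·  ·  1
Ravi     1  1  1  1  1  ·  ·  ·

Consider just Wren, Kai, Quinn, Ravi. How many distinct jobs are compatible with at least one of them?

7

The union of neighbours of {Wren, Kai, Quinn, Ravi} is {A, B, C, D, E, G, H}, which has 7 elements.
Since |N(S)| = 7 ≥ |S| = 4, Hall's condition holds for this subset.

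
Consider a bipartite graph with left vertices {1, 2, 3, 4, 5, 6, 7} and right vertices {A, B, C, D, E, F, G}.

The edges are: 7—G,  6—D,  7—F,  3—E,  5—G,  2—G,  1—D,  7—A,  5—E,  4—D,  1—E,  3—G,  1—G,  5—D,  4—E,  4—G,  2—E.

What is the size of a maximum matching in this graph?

4

A valid assignment of size 4: 1-D, 2-G, 3-E, 7-F.
The set {1, 2, 3, 4, 5, 6} has only 3 neighbours ({D, E, G}), so by Hall's theorem at most 4 of the 7 left vertices can be matched.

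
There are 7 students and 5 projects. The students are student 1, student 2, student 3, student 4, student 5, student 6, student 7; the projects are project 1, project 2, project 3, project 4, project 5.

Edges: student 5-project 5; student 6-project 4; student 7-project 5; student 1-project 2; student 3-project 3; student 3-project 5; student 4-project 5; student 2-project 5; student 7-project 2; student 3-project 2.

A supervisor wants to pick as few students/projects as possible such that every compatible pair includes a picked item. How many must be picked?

The 4 edges student 1–project 2, student 2–project 5, student 3–project 3, student 6–project 4 form a matching, so any vertex cover needs at least 4 vertices (one per matched edge).
Conversely {student 3, student 6, project 2, project 5} meets every edge and has exactly 4 vertices, so 4 is optimal.

4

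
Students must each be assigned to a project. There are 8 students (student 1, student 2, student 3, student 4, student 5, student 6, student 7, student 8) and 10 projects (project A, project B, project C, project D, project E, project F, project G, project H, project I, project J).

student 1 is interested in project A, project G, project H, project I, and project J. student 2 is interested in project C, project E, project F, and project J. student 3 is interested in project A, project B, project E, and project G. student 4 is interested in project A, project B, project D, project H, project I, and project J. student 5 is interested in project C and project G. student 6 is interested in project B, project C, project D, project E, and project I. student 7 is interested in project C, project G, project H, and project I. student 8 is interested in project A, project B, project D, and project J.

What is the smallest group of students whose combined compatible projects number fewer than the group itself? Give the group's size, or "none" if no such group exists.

A matching saturating every student exists, for instance student 1→project G, student 2→project F, student 3→project E, student 4→project A, student 5→project C, student 6→project I, student 7→project H, student 8→project J.
By Hall's marriage theorem, this means |N(S)| ≥ |S| for every subset S, so no violating subset exists.

none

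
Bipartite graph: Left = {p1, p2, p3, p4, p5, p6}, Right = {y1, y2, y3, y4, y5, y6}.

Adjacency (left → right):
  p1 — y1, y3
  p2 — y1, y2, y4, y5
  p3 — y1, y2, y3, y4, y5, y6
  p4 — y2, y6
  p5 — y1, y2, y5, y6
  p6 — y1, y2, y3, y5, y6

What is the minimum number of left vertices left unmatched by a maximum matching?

0

A valid assignment of size 6: p1-y3, p2-y1, p3-y4, p4-y2, p5-y5, p6-y6.
This saturates every left vertex, so 6 is the maximum.
That matches 6 of the 6, leaving 0 unmatched; no matching can do better.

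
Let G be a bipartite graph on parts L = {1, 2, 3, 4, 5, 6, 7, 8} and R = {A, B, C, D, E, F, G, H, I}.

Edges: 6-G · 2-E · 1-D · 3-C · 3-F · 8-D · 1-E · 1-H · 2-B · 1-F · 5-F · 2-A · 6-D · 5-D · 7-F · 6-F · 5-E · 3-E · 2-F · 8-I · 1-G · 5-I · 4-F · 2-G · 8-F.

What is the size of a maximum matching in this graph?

7

For example, pair 1-E, 2-A, 3-C, 4-F, 5-I, 6-G, 8-D.
The set {4, 7} has only 1 neighbour ({F}), so by Hall's theorem at most 7 of the 8 left vertices can be matched.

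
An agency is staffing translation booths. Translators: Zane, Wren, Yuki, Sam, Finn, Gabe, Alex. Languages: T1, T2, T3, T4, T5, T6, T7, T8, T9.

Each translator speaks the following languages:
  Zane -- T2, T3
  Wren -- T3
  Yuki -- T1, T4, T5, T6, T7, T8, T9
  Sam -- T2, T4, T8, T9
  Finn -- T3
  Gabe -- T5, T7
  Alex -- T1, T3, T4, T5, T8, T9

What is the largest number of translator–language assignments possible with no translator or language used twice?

A valid assignment of size 6: Zane-T2, Wren-T3, Yuki-T7, Sam-T9, Gabe-T5, Alex-T4.
The set {Wren, Finn} has only 1 neighbour ({T3}), so by Hall's theorem at most 6 of the 7 translators can be matched.

6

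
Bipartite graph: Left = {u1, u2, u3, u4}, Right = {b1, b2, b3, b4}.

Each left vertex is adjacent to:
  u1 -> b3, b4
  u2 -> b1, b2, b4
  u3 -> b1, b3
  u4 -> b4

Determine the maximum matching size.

4

One maximum matching: u1→b3, u2→b2, u3→b1, u4→b4.
All 4 left vertices are matched, so no larger matching exists.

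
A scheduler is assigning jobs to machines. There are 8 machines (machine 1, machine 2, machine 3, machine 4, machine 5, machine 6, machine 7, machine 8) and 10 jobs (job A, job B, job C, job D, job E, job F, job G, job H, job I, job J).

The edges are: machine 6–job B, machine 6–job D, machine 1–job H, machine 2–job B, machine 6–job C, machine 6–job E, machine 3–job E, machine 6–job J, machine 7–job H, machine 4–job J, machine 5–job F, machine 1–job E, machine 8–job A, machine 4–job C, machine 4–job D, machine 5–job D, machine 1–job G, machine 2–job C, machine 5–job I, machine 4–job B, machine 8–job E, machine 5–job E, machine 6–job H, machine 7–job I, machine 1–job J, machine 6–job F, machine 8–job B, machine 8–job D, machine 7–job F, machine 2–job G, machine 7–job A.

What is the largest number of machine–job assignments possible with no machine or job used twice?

8

For example, pair machine 1→job G, machine 2→job B, machine 3→job E, machine 4→job D, machine 5→job I, machine 6→job J, machine 7→job F, machine 8→job A.
This saturates every machine, so 8 is the maximum.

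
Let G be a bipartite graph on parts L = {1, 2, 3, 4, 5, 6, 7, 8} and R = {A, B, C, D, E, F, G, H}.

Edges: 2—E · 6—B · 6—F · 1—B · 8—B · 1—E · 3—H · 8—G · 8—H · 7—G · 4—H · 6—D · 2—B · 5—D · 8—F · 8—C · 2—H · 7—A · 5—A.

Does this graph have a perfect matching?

The set {3, 4} has only 1 neighbour ({H}), so by Hall's theorem at most 7 of the 8 left vertices can be matched.
Hence no matching covers every left vertex.

No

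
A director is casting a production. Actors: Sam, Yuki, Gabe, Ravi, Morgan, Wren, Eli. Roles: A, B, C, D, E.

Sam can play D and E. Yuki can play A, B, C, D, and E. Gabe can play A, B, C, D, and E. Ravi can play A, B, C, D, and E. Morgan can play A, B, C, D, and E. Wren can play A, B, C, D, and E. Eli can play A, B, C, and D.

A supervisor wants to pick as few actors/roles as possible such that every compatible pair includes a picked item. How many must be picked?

{A, B, C, D, E} is a vertex cover of size 5: every edge has an endpoint in this set.
No smaller cover exists because Sam–D, Yuki–C, Gabe–B, Ravi–E, Morgan–A is a matching of size 5, and a cover must include an endpoint of each of these disjoint edges (König's theorem).

5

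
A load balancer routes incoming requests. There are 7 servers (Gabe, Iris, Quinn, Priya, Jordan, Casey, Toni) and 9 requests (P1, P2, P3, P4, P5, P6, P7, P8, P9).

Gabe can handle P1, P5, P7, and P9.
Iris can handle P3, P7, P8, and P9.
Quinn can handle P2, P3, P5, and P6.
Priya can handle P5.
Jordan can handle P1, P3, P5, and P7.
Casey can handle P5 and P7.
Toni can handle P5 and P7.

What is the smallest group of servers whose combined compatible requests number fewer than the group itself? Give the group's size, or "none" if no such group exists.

Take S = {Priya, Casey, Toni}. Its neighbourhood is {P5, P7}, so |N(S)| = 2 < |S| = 3.
Every subset of size less than 3 has at least as many neighbours as members, so 3 is the minimum.

3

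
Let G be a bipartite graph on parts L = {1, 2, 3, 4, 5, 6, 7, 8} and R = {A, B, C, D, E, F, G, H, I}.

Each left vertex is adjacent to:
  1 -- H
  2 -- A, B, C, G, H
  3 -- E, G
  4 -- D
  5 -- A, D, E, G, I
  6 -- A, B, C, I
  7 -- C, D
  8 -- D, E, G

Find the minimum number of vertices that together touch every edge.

8

{1, 2, 3, 4, 5, 6, 7, 8} is a vertex cover of size 8: every edge has an endpoint in this set.
No smaller cover exists because 1–H, 2–B, 3–G, 4–D, 5–A, 6–I, 7–C, 8–E is a matching of size 8, and a cover must include an endpoint of each of these disjoint edges (König's theorem).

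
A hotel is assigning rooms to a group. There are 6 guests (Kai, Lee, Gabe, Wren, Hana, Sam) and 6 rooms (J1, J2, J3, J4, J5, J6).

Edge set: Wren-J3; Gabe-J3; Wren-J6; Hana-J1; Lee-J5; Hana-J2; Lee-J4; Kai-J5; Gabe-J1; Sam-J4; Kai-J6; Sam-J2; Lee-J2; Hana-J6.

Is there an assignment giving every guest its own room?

A valid assignment of size 6: Kai–J5, Lee–J4, Gabe–J1, Wren–J3, Hana–J6, Sam–J2.
Every guest is matched, so this is a perfect matching.

Yes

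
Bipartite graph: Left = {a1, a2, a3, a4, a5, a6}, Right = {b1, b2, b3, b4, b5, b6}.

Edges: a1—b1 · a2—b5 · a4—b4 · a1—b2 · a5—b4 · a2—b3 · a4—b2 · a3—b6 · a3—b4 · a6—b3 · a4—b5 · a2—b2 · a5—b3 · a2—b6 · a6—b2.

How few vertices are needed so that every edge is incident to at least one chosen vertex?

6

{a1, a2, a3, a4, a5, a6} is a vertex cover of size 6: every edge has an endpoint in this set.
No smaller cover exists because a1–b1, a2–b2, a3–b6, a4–b5, a5–b4, a6–b3 is a matching of size 6, and a cover must include an endpoint of each of these disjoint edges (König's theorem).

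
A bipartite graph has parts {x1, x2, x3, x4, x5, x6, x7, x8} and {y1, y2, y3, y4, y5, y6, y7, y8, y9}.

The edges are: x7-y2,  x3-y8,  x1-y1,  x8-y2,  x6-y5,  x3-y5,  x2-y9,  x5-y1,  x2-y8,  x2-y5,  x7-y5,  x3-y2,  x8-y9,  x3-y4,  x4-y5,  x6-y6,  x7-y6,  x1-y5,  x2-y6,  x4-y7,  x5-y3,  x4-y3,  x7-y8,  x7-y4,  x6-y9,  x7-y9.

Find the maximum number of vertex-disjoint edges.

8

One maximum matching: x1–y1, x2–y6, x3–y8, x4–y7, x5–y3, x6–y5, x7–y4, x8–y2.
This saturates every left vertex, so 8 is the maximum.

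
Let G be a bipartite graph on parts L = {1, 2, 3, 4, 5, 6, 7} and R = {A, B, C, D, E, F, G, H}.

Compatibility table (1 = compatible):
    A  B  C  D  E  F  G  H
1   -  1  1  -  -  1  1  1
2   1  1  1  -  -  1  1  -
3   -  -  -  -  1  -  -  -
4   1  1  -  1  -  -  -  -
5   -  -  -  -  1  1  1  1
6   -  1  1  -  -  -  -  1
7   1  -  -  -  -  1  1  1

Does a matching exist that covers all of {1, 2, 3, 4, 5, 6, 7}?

Yes

One maximum matching: 1–G, 2–A, 3–E, 4–D, 5–H, 6–B, 7–F.
Every left vertex is matched, so this matching saturates all of them.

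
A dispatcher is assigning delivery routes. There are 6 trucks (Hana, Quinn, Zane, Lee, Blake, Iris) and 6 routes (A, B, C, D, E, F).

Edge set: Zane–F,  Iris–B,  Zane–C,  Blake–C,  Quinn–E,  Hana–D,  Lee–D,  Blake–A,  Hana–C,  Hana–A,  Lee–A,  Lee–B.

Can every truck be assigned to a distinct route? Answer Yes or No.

A valid assignment of size 6: Hana→C, Quinn→E, Zane→F, Lee→D, Blake→A, Iris→B.
All 6 trucks are covered.

Yes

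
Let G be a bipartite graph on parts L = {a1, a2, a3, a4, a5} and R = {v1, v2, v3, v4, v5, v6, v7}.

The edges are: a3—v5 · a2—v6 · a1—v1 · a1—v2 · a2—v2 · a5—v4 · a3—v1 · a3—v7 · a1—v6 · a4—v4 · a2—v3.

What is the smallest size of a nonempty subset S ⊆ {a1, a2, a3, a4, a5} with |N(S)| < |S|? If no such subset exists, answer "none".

2

Take S = {a4, a5}. Its neighbourhood is {v4}, so |N(S)| = 1 < |S| = 2.
No single vertex violates Hall's condition since each has at least one neighbour, so 2 is the minimum.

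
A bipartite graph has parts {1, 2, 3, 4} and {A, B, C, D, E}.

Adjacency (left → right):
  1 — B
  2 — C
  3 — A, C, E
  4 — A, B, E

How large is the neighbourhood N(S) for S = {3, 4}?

The union of neighbours of {3, 4} is {A, B, C, E}, which has 4 elements.
Since |N(S)| = 4 ≥ |S| = 2, Hall's condition holds for this subset.

4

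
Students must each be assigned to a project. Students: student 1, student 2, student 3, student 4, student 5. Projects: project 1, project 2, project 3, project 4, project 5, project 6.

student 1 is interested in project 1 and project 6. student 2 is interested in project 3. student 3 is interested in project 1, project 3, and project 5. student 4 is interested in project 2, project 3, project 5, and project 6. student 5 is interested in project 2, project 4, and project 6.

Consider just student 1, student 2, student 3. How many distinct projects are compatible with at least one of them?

The union of neighbours of {student 1, student 2, student 3} is {project 1, project 3, project 5, project 6}, which has 4 elements.
Since |N(S)| = 4 ≥ |S| = 3, Hall's condition holds for this subset.

4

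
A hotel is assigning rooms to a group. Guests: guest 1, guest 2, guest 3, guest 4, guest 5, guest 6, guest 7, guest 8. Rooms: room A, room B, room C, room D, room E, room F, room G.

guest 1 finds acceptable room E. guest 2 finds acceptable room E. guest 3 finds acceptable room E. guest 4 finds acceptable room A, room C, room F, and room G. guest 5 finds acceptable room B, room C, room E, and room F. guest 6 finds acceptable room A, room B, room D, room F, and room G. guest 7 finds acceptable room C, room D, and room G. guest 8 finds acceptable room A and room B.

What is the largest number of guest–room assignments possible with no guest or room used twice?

For example, pair guest 1-room E, guest 4-room G, guest 5-room F, guest 6-room A, guest 7-room D, guest 8-room B.
The set {guest 1, guest 2, guest 3} has only 1 neighbour ({room E}), so by Hall's theorem at most 6 of the 8 guests can be matched.

6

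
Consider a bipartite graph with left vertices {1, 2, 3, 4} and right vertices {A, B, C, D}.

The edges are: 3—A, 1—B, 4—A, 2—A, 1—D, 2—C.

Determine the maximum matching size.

One maximum matching: 1→B, 2→C, 3→A.
The set {3, 4} has only 1 neighbour ({A}), so by Hall's theorem at most 3 of the 4 left vertices can be matched.

3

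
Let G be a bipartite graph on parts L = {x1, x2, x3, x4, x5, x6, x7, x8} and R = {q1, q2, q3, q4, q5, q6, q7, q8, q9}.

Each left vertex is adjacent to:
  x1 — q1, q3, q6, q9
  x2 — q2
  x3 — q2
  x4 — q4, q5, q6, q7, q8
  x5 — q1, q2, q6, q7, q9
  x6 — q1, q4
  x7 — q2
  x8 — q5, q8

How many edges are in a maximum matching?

A valid assignment of size 6: x1-q3, x2-q2, x4-q6, x5-q9, x6-q4, x8-q8.
The set {x2, x3, x7} has only 1 neighbour ({q2}), so by Hall's theorem at most 6 of the 8 left vertices can be matched.

6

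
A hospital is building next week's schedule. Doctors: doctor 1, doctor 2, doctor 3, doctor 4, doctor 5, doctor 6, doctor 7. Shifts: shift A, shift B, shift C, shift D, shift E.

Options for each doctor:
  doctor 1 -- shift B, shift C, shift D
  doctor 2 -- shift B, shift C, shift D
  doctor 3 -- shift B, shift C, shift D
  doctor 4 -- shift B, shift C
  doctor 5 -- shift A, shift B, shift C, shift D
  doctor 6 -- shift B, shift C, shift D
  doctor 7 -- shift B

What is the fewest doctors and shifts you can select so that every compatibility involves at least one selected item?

The 4 edges doctor 1–shift C, doctor 2–shift B, doctor 3–shift D, doctor 5–shift A form a matching, so any vertex cover needs at least 4 vertices (one per matched edge).
Conversely {doctor 5, shift B, shift C, shift D} meets every edge and has exactly 4 vertices, so 4 is optimal.

4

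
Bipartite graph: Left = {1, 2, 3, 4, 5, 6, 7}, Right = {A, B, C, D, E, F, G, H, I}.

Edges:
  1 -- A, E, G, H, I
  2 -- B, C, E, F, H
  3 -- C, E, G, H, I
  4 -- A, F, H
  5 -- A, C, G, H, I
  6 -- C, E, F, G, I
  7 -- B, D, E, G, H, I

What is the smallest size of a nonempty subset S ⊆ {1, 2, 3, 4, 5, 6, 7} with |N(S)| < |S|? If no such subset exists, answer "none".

none

A matching saturating every left vertex exists, for instance 1→A, 2→B, 3→I, 4→F, 5→H, 6→E, 7→G.
By Hall's marriage theorem, this means |N(S)| ≥ |S| for every subset S, so no violating subset exists.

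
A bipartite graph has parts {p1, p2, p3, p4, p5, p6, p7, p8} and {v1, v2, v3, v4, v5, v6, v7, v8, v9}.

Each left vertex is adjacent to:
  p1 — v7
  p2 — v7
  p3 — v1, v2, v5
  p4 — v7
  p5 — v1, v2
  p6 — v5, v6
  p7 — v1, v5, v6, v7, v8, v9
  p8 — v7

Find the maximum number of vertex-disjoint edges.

5

A valid assignment of size 5: p1-v7, p3-v1, p5-v2, p6-v5, p7-v6.
The set {p1, p2, p4, p8} has only 1 neighbour ({v7}), so by Hall's theorem at most 5 of the 8 left vertices can be matched.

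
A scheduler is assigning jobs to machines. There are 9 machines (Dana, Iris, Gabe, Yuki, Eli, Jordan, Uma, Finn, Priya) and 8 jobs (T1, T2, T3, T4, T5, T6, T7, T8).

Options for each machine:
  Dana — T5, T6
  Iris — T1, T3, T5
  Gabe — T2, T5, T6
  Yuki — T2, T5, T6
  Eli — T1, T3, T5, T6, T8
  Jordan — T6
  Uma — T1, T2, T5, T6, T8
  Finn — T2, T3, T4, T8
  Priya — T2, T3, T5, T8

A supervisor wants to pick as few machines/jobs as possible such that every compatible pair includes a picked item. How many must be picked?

7

{Finn, T1, T2, T3, T5, T6, T8} is a vertex cover of size 7: every edge has an endpoint in this set.
No smaller cover exists because Dana–T6, Iris–T1, Gabe–T2, Yuki–T5, Eli–T3, Uma–T8, Finn–T4 is a matching of size 7, and a cover must include an endpoint of each of these disjoint edges (König's theorem).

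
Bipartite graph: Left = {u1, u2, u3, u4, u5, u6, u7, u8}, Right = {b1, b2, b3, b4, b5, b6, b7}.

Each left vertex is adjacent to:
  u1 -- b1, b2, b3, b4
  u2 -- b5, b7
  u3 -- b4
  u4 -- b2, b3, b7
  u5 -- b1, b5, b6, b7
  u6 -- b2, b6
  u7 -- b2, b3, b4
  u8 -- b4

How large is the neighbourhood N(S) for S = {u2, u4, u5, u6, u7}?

The union of neighbours of {u2, u4, u5, u6, u7} is {b1, b2, b3, b4, b5, b6, b7}, which has 7 elements.
Since |N(S)| = 7 ≥ |S| = 5, Hall's condition holds for this subset.

7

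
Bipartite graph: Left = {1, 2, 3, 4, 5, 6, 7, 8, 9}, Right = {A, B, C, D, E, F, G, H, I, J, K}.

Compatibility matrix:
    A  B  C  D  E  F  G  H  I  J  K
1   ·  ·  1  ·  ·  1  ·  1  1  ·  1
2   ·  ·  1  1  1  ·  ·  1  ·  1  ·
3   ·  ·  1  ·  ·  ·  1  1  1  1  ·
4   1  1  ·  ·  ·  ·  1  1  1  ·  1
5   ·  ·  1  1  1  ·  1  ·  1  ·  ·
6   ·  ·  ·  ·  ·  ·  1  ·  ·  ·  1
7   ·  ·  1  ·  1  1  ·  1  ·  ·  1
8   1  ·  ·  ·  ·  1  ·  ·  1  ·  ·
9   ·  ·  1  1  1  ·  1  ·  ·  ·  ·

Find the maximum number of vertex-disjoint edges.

For example, pair 1–F, 2–J, 3–G, 4–A, 5–D, 6–K, 7–H, 8–I, 9–E.
This saturates every left vertex, so 9 is the maximum.

9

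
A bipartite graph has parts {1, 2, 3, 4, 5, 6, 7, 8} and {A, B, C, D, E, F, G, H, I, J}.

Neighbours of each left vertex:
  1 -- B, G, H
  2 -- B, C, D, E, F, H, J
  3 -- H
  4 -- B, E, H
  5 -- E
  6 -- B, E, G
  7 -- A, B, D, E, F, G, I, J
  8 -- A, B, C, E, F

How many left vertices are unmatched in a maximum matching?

For example, pair 1–G, 2–F, 3–H, 4–B, 5–E, 7–J, 8–A.
The set {1, 3, 4, 5, 6} has only 4 neighbours ({B, E, G, H}), so by Hall's theorem at most 7 of the 8 left vertices can be matched.
That matches 7 of the 8, leaving 1 unmatched; no matching can do better.

1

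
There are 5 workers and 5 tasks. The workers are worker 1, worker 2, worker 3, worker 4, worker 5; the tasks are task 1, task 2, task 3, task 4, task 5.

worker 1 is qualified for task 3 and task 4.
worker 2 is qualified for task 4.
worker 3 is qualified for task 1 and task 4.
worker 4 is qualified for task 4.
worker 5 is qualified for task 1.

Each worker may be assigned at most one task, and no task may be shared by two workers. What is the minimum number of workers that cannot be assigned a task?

2

For example, pair worker 1→task 3, worker 2→task 4, worker 3→task 1.
The set {worker 2, worker 3, worker 4, worker 5} has only 2 neighbours ({task 1, task 4}), so by Hall's theorem at most 3 of the 5 workers can be matched.
That matches 3 of the 5, leaving 2 unmatched; no matching can do better.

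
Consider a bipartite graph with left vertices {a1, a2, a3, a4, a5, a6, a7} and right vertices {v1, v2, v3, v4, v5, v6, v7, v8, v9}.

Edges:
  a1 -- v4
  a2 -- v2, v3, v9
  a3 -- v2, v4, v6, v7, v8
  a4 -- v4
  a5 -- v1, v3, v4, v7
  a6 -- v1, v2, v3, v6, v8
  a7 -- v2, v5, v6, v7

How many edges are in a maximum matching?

A valid assignment of size 6: a1-v4, a2-v3, a3-v8, a5-v7, a6-v6, a7-v2.
The set {a1, a4} has only 1 neighbour ({v4}), so by Hall's theorem at most 6 of the 7 left vertices can be matched.

6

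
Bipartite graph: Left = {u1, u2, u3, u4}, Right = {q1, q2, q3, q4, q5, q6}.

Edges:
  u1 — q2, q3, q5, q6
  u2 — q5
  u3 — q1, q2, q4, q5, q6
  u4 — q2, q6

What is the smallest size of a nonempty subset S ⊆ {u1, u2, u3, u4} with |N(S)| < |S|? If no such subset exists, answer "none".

none

A matching saturating every left vertex exists, for instance u1→q6, u2→q5, u3→q4, u4→q2.
By Hall's marriage theorem, this means |N(S)| ≥ |S| for every subset S, so no violating subset exists.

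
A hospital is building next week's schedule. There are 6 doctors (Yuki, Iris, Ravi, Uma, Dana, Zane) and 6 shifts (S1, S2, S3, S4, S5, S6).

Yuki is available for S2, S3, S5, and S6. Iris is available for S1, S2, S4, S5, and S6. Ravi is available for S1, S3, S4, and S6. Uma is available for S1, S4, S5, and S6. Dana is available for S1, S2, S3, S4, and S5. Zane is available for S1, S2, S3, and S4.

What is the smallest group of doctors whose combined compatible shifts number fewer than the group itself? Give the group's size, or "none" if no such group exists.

A matching saturating every doctor exists, for instance Yuki→S6, Iris→S5, Ravi→S4, Uma→S1, Dana→S3, Zane→S2.
By Hall's marriage theorem, this means |N(S)| ≥ |S| for every subset S, so no violating subset exists.

none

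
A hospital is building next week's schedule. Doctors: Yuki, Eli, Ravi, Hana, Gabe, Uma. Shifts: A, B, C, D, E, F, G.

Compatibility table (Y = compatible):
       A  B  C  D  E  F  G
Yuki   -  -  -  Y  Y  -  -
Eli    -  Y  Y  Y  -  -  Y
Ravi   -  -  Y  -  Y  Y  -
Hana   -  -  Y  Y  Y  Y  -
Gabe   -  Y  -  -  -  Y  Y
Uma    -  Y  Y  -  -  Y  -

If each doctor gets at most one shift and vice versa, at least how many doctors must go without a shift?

One maximum matching: Yuki-D, Eli-G, Ravi-C, Hana-E, Gabe-F, Uma-B.
This saturates every doctor, so 6 is the maximum.
That matches 6 of the 6, leaving 0 unmatched; no matching can do better.

0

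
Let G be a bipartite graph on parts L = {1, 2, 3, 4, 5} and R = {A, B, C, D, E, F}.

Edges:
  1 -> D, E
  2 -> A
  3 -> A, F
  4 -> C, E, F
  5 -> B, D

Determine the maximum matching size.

A valid assignment of size 5: 1–D, 2–A, 3–F, 4–E, 5–B.
This saturates every left vertex, so 5 is the maximum.

5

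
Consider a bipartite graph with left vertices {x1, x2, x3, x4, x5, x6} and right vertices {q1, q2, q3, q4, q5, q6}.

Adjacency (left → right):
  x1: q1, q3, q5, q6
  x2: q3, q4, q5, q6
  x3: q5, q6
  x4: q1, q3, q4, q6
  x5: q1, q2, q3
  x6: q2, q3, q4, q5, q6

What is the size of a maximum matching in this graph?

6

One maximum matching: x1→q1, x2→q3, x3→q5, x4→q4, x5→q2, x6→q6.
All 6 left vertices are matched, so no larger matching exists.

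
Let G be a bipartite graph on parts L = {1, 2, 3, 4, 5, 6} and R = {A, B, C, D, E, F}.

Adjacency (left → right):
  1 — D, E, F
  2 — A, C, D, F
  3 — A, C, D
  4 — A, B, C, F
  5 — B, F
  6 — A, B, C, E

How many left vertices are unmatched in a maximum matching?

A valid assignment of size 6: 1→E, 2→D, 3→A, 4→C, 5→F, 6→B.
This saturates every left vertex, so 6 is the maximum.
That matches 6 of the 6, leaving 0 unmatched; no matching can do better.

0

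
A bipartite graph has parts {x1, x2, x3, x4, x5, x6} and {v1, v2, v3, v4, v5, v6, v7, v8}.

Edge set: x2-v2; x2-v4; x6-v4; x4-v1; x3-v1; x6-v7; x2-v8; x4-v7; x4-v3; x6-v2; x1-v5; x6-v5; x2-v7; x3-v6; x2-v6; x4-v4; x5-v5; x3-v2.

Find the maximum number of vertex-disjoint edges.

5

For example, pair x1–v5, x2–v6, x3–v1, x4–v7, x6–v2.
The set {x1, x5} has only 1 neighbour ({v5}), so by Hall's theorem at most 5 of the 6 left vertices can be matched.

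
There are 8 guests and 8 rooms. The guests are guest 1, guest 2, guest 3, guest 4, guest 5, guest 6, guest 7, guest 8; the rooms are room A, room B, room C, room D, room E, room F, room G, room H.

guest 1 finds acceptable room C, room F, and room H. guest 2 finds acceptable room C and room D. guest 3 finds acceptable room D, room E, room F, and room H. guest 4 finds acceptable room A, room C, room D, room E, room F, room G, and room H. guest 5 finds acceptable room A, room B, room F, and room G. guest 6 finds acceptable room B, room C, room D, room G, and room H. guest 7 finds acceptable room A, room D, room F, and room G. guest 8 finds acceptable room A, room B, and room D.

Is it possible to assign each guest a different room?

One maximum matching: guest 1-room H, guest 2-room C, guest 3-room E, guest 4-room A, guest 5-room F, guest 6-room D, guest 7-room G, guest 8-room B.
Every guest is matched, so this is a perfect matching.

Yes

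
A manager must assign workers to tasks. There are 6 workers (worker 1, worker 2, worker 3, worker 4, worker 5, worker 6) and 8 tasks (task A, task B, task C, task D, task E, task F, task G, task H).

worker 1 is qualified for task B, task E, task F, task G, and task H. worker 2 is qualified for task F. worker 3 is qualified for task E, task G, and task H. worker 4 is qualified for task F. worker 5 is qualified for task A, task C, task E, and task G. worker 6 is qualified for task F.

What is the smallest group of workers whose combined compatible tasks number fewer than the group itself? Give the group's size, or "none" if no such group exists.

2

Take S = {worker 2, worker 4}. Its neighbourhood is {task F}, so |N(S)| = 1 < |S| = 2.
No single vertex violates Hall's condition since each has at least one neighbour, so 2 is the minimum.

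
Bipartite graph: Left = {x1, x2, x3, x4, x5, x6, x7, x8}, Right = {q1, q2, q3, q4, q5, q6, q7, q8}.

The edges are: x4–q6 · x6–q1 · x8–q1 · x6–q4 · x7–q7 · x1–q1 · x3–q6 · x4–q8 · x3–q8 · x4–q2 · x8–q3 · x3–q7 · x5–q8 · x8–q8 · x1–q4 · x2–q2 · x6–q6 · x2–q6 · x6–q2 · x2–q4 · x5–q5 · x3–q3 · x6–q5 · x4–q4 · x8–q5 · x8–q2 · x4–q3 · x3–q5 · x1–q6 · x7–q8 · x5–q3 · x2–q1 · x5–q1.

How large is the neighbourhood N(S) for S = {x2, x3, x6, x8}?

8

The union of neighbours of {x2, x3, x6, x8} is {q1, q2, q3, q4, q5, q6, q7, q8}, which has 8 elements.
Since |N(S)| = 8 ≥ |S| = 4, Hall's condition holds for this subset.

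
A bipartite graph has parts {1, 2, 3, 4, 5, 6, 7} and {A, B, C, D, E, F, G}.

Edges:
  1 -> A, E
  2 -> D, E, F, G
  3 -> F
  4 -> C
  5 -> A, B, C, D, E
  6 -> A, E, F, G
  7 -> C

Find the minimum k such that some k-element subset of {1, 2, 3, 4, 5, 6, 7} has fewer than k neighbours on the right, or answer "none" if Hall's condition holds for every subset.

2

Take S = {4, 7}. Its neighbourhood is {C}, so |N(S)| = 1 < |S| = 2.
No single vertex violates Hall's condition since each has at least one neighbour, so 2 is the minimum.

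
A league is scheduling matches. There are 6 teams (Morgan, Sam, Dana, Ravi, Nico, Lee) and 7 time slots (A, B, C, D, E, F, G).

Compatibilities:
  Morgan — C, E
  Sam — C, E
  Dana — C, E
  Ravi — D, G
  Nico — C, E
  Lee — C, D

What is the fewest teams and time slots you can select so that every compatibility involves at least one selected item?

The 4 edges Morgan–C, Sam–E, Ravi–G, Lee–D form a matching, so any vertex cover needs at least 4 vertices (one per matched edge).
Conversely {Ravi, Lee, C, E} meets every edge and has exactly 4 vertices, so 4 is optimal.

4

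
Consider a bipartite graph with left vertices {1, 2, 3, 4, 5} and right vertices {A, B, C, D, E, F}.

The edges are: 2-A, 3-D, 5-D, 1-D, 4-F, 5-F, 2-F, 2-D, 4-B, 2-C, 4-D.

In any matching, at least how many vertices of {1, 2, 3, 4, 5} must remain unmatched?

1

For example, pair 1-D, 2-C, 4-B, 5-F.
The set {1, 3} has only 1 neighbour ({D}), so by Hall's theorem at most 4 of the 5 left vertices can be matched.
That matches 4 of the 5, leaving 1 unmatched; no matching can do better.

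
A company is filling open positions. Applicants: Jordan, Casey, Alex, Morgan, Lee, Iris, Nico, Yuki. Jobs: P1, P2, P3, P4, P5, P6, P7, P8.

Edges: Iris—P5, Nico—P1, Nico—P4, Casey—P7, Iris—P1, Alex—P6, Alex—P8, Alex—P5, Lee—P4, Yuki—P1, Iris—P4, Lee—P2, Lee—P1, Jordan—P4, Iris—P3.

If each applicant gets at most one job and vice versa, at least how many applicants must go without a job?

One maximum matching: Jordan–P4, Casey–P7, Alex–P6, Lee–P2, Iris–P5, Nico–P1.
The set {Jordan, Morgan, Nico, Yuki} has only 2 neighbours ({P1, P4}), so by Hall's theorem at most 6 of the 8 applicants can be matched.
That matches 6 of the 8, leaving 2 unmatched; no matching can do better.

2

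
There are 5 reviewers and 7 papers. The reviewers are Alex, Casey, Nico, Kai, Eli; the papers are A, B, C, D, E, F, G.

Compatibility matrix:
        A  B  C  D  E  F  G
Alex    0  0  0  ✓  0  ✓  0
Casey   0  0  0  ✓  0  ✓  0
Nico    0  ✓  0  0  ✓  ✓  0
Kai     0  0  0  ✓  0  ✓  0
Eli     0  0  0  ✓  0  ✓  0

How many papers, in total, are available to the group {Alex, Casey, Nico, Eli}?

4

The union of neighbours of {Alex, Casey, Nico, Eli} is {B, D, E, F}, which has 4 elements.
Since |N(S)| = 4 ≥ |S| = 4, Hall's condition holds for this subset.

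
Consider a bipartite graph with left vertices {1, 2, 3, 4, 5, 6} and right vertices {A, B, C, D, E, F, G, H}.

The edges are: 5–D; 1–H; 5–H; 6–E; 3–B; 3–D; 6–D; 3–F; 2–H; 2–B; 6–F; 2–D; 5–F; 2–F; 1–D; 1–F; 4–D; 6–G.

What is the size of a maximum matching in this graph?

One maximum matching: 1–F, 2–H, 3–B, 4–D, 6–E.
The set {1, 2, 3, 4, 5} has only 4 neighbours ({B, D, F, H}), so by Hall's theorem at most 5 of the 6 left vertices can be matched.

5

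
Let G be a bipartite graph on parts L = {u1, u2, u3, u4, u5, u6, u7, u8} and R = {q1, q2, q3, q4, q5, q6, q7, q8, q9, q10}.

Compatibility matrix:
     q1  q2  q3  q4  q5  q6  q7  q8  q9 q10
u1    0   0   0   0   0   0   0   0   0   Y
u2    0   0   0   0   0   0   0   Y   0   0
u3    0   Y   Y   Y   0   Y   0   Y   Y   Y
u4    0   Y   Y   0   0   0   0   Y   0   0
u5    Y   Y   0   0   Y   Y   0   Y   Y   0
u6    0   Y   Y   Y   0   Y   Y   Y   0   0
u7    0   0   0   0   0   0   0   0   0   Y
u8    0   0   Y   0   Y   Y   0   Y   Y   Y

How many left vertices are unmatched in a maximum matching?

A valid assignment of size 7: u1-q10, u2-q8, u3-q6, u4-q2, u5-q1, u6-q4, u8-q9.
The set {u1, u7} has only 1 neighbour ({q10}), so by Hall's theorem at most 7 of the 8 left vertices can be matched.
That matches 7 of the 8, leaving 1 unmatched; no matching can do better.

1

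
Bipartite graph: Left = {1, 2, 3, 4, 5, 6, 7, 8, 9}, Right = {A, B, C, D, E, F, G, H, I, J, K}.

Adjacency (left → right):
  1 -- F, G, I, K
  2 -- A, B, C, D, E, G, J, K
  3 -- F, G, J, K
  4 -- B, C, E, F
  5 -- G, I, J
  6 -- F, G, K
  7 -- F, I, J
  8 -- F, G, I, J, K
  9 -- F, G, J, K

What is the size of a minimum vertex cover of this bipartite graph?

A maximum matching has 7 edges (e.g. 1–I, 2–A, 3–F, 4–B, 5–G, 6–K, 7–J).
By König's theorem the minimum vertex cover has the same size. One such cover is {2, 4, F, G, I, J, K}.

7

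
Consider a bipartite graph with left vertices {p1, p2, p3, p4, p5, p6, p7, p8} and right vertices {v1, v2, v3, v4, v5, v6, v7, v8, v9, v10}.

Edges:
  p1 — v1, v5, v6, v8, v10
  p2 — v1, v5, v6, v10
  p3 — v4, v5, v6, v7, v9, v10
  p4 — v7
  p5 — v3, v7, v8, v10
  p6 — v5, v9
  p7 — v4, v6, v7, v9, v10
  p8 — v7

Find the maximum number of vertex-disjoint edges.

One maximum matching: p1-v1, p2-v5, p3-v6, p4-v7, p5-v3, p6-v9, p7-v10.
The set {p4, p8} has only 1 neighbour ({v7}), so by Hall's theorem at most 7 of the 8 left vertices can be matched.

7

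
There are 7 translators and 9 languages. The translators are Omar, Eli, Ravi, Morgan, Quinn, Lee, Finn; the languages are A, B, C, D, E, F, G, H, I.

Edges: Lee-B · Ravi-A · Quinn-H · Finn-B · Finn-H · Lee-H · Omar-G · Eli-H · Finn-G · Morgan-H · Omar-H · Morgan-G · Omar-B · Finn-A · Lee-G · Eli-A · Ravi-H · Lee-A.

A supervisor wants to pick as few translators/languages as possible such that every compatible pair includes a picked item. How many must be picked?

{A, B, G, H} is a vertex cover of size 4: every edge has an endpoint in this set.
No smaller cover exists because Omar–B, Eli–A, Ravi–H, Morgan–G is a matching of size 4, and a cover must include an endpoint of each of these disjoint edges (König's theorem).

4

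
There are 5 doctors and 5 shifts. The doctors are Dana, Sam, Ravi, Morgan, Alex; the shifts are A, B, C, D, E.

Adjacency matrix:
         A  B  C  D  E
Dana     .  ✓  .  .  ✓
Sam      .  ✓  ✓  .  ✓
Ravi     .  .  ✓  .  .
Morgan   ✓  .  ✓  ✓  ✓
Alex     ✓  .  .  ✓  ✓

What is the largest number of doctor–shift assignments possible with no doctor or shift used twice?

A valid assignment of size 5: Dana–E, Sam–B, Ravi–C, Morgan–A, Alex–D.
All 5 doctors are matched, so no larger matching exists.

5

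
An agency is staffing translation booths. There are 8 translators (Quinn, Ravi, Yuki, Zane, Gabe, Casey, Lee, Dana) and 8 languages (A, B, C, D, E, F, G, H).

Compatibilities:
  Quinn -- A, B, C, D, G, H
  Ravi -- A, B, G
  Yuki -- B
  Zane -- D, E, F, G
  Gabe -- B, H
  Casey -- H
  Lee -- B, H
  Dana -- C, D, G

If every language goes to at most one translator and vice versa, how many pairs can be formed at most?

6

For example, pair Quinn–D, Ravi–A, Yuki–B, Zane–E, Gabe–H, Dana–G.
The set {Yuki, Gabe, Casey, Lee} has only 2 neighbours ({B, H}), so by Hall's theorem at most 6 of the 8 translators can be matched.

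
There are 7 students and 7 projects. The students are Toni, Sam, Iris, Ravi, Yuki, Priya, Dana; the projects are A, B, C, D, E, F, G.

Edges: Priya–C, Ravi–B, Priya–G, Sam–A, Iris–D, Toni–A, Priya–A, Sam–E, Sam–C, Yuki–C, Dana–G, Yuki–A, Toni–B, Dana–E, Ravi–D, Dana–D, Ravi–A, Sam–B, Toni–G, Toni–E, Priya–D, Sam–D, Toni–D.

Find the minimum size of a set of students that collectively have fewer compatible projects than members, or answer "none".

Take S = {Toni, Sam, Iris, Ravi, Yuki, Priya, Dana}. Its neighbourhood is {A, B, C, D, E, G}, so |N(S)| = 6 < |S| = 7.
Every subset of size less than 7 has at least as many neighbours as members, so 7 is the minimum.

7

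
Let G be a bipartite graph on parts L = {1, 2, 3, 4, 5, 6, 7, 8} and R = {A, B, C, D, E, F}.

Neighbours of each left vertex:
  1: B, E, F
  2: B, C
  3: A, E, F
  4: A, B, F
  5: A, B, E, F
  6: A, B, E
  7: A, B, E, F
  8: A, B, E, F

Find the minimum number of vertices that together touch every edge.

5

A maximum matching has 5 edges (e.g. 1–E, 2–C, 3–A, 4–F, 5–B).
By König's theorem the minimum vertex cover has the same size. One such cover is {2, A, B, E, F}.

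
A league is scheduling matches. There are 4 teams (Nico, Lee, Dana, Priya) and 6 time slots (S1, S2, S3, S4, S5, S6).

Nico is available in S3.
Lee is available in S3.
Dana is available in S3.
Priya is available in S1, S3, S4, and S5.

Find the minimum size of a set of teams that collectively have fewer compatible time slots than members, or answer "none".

Take S = {Nico, Lee}. Its neighbourhood is {S3}, so |N(S)| = 1 < |S| = 2.
No single vertex violates Hall's condition since each has at least one neighbour, so 2 is the minimum.

2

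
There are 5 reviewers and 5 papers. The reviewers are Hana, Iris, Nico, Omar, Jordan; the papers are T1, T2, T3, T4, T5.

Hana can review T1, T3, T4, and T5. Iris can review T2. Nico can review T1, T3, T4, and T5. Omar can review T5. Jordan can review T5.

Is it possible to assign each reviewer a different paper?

No

The set {Omar, Jordan} has only 1 neighbour ({T5}), so by Hall's theorem at most 4 of the 5 reviewers can be matched.
Hence no matching covers every reviewer.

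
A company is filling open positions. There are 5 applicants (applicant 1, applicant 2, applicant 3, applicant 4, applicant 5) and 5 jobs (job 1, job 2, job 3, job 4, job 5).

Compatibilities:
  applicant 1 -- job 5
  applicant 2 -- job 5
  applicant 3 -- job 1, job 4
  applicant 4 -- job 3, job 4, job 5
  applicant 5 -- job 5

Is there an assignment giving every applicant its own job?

The set {applicant 1, applicant 2, applicant 5} has only 1 neighbour ({job 5}), so by Hall's theorem at most 3 of the 5 applicants can be matched.
Hence no matching covers every applicant.

No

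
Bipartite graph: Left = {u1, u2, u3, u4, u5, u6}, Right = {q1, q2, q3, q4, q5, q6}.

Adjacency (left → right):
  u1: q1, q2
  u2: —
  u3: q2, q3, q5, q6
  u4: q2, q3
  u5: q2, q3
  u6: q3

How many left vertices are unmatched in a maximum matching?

2

A valid assignment of size 4: u1–q1, u3–q6, u4–q3, u5–q2.
The set {u2, u4, u5, u6} has only 2 neighbours ({q2, q3}), so by Hall's theorem at most 4 of the 6 left vertices can be matched.
That matches 4 of the 6, leaving 2 unmatched; no matching can do better.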